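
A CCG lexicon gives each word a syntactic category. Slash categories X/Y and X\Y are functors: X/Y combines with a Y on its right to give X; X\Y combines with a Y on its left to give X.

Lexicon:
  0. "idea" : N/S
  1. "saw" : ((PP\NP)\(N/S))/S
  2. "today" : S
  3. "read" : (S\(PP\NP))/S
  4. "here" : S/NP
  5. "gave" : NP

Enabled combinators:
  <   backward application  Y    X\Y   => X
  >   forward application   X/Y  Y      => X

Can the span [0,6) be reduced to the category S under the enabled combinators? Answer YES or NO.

[0,6] S   <
  [0,3] PP\NP   <
    [0,1] "idea" : N/S
    [1,3] (PP\NP)\(N/S)   >
      [1,2] "saw" : ((PP\NP)\(N/S))/S
      [2,3] "today" : S
  [3,6] S\(PP\NP)   >
    [3,4] "read" : (S\(PP\NP))/S
    [4,6] S   >
      [4,5] "here" : S/NP
      [5,6] "gave" : NP

YES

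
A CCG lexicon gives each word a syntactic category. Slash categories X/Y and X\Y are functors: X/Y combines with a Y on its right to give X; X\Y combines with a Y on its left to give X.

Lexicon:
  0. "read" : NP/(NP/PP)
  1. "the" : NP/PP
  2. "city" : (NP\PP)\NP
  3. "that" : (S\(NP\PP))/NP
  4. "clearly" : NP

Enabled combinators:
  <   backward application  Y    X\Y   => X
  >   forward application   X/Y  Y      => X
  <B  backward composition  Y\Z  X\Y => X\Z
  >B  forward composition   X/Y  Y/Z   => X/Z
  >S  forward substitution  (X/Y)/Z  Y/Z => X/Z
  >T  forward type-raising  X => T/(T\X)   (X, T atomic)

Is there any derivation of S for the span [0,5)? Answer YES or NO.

[0,5] S   <
  [0,2] NP   >
    [0,1] "read" : NP/(NP/PP)
    [1,2] "the" : NP/PP
  [2,5] S\NP   <B
    [2,3] "city" : (NP\PP)\NP
    [3,5] S\(NP\PP)   >
      [3,4] "that" : (S\(NP\PP))/NP
      [4,5] "clearly" : NP

YES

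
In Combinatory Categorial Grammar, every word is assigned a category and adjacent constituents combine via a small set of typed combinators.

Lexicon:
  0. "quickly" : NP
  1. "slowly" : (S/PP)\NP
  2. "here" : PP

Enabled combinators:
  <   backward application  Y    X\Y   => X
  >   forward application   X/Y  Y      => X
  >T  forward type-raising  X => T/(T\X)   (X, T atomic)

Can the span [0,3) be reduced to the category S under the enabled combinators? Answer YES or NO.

YES

[0,3] S   >
  [0,2] S/PP   <
    [0,1] "quickly" : NP
    [1,2] "slowly" : (S/PP)\NP
  [2,3] "here" : PP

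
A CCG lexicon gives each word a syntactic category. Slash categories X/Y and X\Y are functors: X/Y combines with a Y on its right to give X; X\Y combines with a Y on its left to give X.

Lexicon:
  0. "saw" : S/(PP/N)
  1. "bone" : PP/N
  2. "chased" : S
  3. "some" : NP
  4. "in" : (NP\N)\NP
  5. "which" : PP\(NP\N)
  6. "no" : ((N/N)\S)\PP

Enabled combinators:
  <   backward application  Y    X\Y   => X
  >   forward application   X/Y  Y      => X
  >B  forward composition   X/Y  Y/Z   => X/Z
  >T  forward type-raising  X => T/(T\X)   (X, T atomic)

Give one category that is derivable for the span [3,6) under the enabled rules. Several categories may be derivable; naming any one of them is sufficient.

[0,7] S   >
  [0,1] "saw" : S/(PP/N)
  [1,7] PP/N   >B
    [1,2] "bone" : PP/N
    [2,7] N/N   <
      [2,3] "chased" : S
      [3,7] (N/N)\S   <
        [3,6] PP   <
          [3,5] NP\N   <
            [3,4] "some" : NP
            [4,5] "in" : (NP\N)\NP
          [5,6] "which" : PP\(NP\N)
        [6,7] "no" : ((N/N)\S)\PP

PP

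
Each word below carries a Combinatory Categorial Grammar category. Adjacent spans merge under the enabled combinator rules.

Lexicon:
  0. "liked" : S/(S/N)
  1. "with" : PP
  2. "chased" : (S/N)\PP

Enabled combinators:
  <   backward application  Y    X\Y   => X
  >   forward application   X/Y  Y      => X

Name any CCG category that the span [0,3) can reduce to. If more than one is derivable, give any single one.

S

[0,3] S   >
  [0,1] "liked" : S/(S/N)
  [1,3] S/N   <
    [1,2] "with" : PP
    [2,3] "chased" : (S/N)\PP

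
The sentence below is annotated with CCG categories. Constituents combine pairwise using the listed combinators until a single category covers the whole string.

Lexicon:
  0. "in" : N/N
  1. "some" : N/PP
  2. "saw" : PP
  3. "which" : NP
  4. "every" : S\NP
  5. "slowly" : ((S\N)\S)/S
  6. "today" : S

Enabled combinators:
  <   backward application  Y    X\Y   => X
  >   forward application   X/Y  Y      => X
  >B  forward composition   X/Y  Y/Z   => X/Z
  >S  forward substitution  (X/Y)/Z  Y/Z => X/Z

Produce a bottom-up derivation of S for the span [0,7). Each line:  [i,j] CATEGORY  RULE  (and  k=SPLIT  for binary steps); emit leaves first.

[0,7] S   <
  [0,3] N   >
    [0,2] N/PP   >B
      [0,1] "in" : N/N
      [1,2] "some" : N/PP
    [2,3] "saw" : PP
  [3,7] S\N   <
    [3,5] S   <
      [3,4] "which" : NP
      [4,5] "every" : S\NP
    [5,7] (S\N)\S   >
      [5,6] "slowly" : ((S\N)\S)/S
      [6,7] "today" : S

[0,1] N/N  lex  "in"
[1,2] N/PP  lex  "some"
[0,2] N/PP  >B  k=1
[2,3] PP  lex  "saw"
[0,3] N  >  k=2
[3,4] NP  lex  "which"
[4,5] S\NP  lex  "every"
[3,5] S  <  k=4
[5,6] ((S\N)\S)/S  lex  "slowly"
[6,7] S  lex  "today"
[5,7] (S\N)\S  >  k=6
[3,7] S\N  <  k=5
[0,7] S  <  k=3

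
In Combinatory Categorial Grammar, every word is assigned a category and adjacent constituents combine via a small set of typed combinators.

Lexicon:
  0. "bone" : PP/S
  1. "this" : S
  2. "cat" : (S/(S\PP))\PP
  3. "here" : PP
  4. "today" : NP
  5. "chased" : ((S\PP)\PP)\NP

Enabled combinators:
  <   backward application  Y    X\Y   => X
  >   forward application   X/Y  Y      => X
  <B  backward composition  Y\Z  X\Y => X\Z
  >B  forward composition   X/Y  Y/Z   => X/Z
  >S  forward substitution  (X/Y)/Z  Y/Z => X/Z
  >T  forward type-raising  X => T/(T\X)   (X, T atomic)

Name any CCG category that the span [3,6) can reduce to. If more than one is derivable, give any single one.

S\PP

[0,6] S   >
  [0,3] S/(S\PP)   <
    [0,2] PP   >
      [0,1] "bone" : PP/S
      [1,2] "this" : S
    [2,3] "cat" : (S/(S\PP))\PP
  [3,6] S\PP   <
    [3,4] "here" : PP
    [4,6] (S\PP)\PP   <
      [4,5] "today" : NP
      [5,6] "chased" : ((S\PP)\PP)\NP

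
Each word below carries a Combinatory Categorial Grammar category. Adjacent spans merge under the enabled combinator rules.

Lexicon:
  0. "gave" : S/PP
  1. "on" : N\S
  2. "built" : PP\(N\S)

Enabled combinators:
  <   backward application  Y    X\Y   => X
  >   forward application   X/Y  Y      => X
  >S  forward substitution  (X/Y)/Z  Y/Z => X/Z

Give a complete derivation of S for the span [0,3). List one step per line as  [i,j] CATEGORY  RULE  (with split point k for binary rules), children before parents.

[0,1] S/PP  lex  "gave"
[1,2] N\S  lex  "on"
[2,3] PP\(N\S)  lex  "built"
[1,3] PP  <  k=2
[0,3] S  >  k=1

[0,3] S   >
  [0,1] "gave" : S/PP
  [1,3] PP   <
    [1,2] "on" : N\S
    [2,3] "built" : PP\(N\S)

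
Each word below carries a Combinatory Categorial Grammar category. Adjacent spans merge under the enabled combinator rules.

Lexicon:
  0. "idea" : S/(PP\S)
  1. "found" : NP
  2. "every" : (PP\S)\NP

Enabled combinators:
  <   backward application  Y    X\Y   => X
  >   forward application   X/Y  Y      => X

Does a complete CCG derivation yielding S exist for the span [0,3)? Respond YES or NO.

YES

[0,3] S   >
  [0,1] "idea" : S/(PP\S)
  [1,3] PP\S   <
    [1,2] "found" : NP
    [2,3] "every" : (PP\S)\NP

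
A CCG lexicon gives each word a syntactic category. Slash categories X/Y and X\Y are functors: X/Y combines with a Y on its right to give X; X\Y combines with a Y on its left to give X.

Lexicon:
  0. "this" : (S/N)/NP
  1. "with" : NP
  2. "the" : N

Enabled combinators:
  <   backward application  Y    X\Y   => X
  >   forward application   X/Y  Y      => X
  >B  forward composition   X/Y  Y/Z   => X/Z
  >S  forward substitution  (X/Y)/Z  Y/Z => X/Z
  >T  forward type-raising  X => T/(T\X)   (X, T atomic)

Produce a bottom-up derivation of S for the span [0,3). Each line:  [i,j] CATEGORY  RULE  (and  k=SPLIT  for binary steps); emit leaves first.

[0,1] (S/N)/NP  lex  "this"
[1,2] NP  lex  "with"
[0,2] S/N  >  k=1
[2,3] N  lex  "the"
[0,3] S  >  k=2

[0,3] S   >
  [0,2] S/N   >
    [0,1] "this" : (S/N)/NP
    [1,2] "with" : NP
  [2,3] "the" : N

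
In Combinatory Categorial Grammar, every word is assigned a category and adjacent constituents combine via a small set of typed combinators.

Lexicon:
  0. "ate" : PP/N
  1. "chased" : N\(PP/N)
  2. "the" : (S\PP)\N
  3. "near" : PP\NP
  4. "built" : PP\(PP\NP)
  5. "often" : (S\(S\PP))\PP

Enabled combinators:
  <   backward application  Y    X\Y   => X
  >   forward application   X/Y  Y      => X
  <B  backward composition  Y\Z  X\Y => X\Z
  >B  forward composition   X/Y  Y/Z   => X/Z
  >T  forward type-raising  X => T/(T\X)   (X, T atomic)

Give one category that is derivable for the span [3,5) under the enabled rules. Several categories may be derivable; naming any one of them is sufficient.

PP

[0,6] S   <
  [0,3] S\PP   <
    [0,2] N   <
      [0,1] "ate" : PP/N
      [1,2] "chased" : N\(PP/N)
    [2,3] "the" : (S\PP)\N
  [3,6] S\(S\PP)   <
    [3,5] PP   <
      [3,4] "near" : PP\NP
      [4,5] "built" : PP\(PP\NP)
    [5,6] "often" : (S\(S\PP))\PP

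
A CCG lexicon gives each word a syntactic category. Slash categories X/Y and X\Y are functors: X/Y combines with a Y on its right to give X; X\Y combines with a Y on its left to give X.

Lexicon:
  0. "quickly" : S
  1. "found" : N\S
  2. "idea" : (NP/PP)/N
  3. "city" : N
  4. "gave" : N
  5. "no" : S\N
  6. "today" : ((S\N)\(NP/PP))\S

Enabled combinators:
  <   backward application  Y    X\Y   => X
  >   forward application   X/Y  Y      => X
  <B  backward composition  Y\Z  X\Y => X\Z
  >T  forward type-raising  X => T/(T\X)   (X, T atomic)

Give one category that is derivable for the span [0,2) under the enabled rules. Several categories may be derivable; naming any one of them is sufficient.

[0,7] S   <
  [0,2] N   >
    [0,1] N/(N\S)   >T
      [0,1] "quickly" : S
    [1,2] "found" : N\S
  [2,7] S\N   <
    [2,4] NP/PP   >
      [2,3] "idea" : (NP/PP)/N
      [3,4] "city" : N
    [4,7] (S\N)\(NP/PP)   <
      [4,6] S   >
        [4,5] S/(S\N)   >T
          [4,5] "gave" : N
        [5,6] "no" : S\N
      [6,7] "today" : ((S\N)\(NP/PP))\S

N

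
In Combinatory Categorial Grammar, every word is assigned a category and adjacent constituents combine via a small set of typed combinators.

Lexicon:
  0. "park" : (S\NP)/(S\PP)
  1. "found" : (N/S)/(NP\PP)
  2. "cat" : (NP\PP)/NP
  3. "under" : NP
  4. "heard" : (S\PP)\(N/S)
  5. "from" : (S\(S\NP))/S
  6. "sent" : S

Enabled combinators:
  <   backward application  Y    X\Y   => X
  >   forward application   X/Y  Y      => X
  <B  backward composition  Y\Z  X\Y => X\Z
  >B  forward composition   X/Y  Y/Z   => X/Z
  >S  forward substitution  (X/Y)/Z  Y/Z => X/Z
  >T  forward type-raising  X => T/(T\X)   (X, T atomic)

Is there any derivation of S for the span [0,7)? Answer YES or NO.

[0,7] S   <
  [0,5] S\NP   >
    [0,1] "park" : (S\NP)/(S\PP)
    [1,5] S\PP   <
      [1,4] N/S   >
        [1,2] "found" : (N/S)/(NP\PP)
        [2,4] NP\PP   >
          [2,3] "cat" : (NP\PP)/NP
          [3,4] "under" : NP
      [4,5] "heard" : (S\PP)\(N/S)
  [5,7] S\(S\NP)   >
    [5,6] "from" : (S\(S\NP))/S
    [6,7] "sent" : S

YES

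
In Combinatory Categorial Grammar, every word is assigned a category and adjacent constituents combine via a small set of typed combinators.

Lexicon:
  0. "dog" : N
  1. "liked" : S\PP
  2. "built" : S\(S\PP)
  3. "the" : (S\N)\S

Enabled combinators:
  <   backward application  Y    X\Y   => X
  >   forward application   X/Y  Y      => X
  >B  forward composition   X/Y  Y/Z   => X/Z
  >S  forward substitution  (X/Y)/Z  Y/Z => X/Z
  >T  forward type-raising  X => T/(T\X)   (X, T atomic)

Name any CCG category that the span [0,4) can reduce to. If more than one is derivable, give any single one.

S

[0,4] S   <
  [0,1] "dog" : N
  [1,4] S\N   <
    [1,3] S   <
      [1,2] "liked" : S\PP
      [2,3] "built" : S\(S\PP)
    [3,4] "the" : (S\N)\S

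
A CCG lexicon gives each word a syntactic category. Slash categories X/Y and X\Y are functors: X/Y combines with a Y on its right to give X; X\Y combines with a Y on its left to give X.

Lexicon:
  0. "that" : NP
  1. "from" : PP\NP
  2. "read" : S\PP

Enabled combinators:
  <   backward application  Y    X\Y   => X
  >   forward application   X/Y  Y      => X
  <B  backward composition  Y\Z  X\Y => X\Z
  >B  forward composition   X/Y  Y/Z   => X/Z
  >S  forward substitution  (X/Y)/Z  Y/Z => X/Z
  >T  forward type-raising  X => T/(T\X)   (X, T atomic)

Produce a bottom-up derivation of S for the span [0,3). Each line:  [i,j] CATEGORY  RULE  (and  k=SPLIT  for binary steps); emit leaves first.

[0,3] S   <
  [0,2] PP   >
    [0,1] PP/(PP\NP)   >T
      [0,1] "that" : NP
    [1,2] "from" : PP\NP
  [2,3] "read" : S\PP

[0,1] NP  lex  "that"
[0,1] PP/(PP\NP)  >T
[1,2] PP\NP  lex  "from"
[0,2] PP  >  k=1
[2,3] S\PP  lex  "read"
[0,3] S  <  k=2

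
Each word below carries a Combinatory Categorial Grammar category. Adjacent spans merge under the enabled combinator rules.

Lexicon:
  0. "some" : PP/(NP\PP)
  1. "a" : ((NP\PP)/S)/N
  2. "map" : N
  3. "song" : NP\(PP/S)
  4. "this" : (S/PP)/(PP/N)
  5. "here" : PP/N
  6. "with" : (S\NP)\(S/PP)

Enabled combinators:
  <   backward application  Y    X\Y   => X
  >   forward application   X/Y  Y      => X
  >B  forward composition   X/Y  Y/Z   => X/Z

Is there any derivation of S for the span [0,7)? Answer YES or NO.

YES

[0,7] S   <
  [0,4] NP   <
    [0,3] PP/S   >B
      [0,1] "some" : PP/(NP\PP)
      [1,3] (NP\PP)/S   >
        [1,2] "a" : ((NP\PP)/S)/N
        [2,3] "map" : N
    [3,4] "song" : NP\(PP/S)
  [4,7] S\NP   <
    [4,6] S/PP   >
      [4,5] "this" : (S/PP)/(PP/N)
      [5,6] "here" : PP/N
    [6,7] "with" : (S\NP)\(S/PP)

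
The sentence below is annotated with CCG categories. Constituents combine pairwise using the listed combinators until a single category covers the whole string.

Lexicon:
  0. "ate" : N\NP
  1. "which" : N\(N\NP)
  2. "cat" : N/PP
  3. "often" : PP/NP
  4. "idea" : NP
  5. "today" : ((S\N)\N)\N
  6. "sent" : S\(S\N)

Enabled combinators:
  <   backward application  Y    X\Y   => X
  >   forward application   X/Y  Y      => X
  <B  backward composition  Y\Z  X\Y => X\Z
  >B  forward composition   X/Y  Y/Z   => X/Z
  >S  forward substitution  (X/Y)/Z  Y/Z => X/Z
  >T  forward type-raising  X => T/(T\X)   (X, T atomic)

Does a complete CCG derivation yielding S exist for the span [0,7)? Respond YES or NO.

[0,7] S   <
  [0,6] S\N   <
    [0,2] N   <
      [0,1] "ate" : N\NP
      [1,2] "which" : N\(N\NP)
    [2,6] (S\N)\N   <
      [2,5] N   >
        [2,4] N/NP   >B
          [2,3] "cat" : N/PP
          [3,4] "often" : PP/NP
        [4,5] "idea" : NP
      [5,6] "today" : ((S\N)\N)\N
  [6,7] "sent" : S\(S\N)

YES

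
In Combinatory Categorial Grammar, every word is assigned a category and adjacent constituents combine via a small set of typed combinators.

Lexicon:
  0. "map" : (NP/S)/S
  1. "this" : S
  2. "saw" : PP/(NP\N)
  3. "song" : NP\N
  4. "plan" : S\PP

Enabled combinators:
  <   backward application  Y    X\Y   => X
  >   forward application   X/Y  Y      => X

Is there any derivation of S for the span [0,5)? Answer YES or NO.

NO

(NP/S)/S S PP/(NP\N) NP\N S\PP
CKY chart[0,5] = {NP}; S ∉ chart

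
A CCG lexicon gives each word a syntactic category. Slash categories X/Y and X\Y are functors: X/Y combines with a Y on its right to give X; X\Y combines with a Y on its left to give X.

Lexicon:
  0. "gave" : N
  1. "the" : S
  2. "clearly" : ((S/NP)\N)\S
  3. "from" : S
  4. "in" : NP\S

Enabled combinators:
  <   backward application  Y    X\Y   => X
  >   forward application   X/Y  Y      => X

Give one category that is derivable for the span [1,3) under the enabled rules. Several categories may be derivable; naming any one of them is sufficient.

[0,5] S   >
  [0,3] S/NP   <
    [0,1] "gave" : N
    [1,3] (S/NP)\N   <
      [1,2] "the" : S
      [2,3] "clearly" : ((S/NP)\N)\S
  [3,5] NP   <
    [3,4] "from" : S
    [4,5] "in" : NP\S

(S/NP)\N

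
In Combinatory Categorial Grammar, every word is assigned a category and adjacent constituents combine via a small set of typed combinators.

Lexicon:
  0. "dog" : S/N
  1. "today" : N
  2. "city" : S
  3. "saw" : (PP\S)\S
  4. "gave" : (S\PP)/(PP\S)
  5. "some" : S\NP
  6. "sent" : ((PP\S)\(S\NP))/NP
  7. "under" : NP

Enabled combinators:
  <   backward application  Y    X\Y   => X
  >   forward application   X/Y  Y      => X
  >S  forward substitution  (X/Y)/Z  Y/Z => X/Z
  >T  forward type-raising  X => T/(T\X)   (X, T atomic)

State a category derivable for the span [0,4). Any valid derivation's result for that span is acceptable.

[0,8] S   <
  [0,4] PP   <
    [0,2] S   >
      [0,1] "dog" : S/N
      [1,2] "today" : N
    [2,4] PP\S   <
      [2,3] "city" : S
      [3,4] "saw" : (PP\S)\S
  [4,8] S\PP   >
    [4,5] "gave" : (S\PP)/(PP\S)
    [5,8] PP\S   <
      [5,6] "some" : S\NP
      [6,8] (PP\S)\(S\NP)   >
        [6,7] "sent" : ((PP\S)\(S\NP))/NP
        [7,8] "under" : NP

PP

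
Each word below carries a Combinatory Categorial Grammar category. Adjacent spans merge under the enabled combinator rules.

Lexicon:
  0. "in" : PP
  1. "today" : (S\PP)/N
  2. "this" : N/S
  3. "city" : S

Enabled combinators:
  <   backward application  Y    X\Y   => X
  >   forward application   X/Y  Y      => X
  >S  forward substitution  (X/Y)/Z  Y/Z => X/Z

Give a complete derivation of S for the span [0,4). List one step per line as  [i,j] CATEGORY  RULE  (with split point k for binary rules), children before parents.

[0,4] S   <
  [0,1] "in" : PP
  [1,4] S\PP   >
    [1,2] "today" : (S\PP)/N
    [2,4] N   >
      [2,3] "this" : N/S
      [3,4] "city" : S

[0,1] PP  lex  "in"
[1,2] (S\PP)/N  lex  "today"
[2,3] N/S  lex  "this"
[3,4] S  lex  "city"
[2,4] N  >  k=3
[1,4] S\PP  >  k=2
[0,4] S  <  k=1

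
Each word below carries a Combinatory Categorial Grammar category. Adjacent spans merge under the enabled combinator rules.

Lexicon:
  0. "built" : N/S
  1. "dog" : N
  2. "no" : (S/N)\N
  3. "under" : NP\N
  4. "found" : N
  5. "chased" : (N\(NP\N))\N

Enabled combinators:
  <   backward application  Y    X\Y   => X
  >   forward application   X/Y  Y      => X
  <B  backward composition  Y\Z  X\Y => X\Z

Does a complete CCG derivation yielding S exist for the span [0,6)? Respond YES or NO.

NO

N/S N (S/N)\N NP\N N (N\(NP\N))\N
CKY chart[0,6] = {N}; S ∉ chart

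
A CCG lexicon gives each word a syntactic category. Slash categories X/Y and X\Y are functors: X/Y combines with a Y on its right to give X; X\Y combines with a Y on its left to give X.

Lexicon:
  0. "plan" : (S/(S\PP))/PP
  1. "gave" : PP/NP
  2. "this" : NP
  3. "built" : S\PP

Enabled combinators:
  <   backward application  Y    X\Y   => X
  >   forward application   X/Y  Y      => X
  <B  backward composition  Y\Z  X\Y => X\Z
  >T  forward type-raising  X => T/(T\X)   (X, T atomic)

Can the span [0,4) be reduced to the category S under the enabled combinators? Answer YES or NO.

YES

[0,4] S   >
  [0,3] S/(S\PP)   >
    [0,1] "plan" : (S/(S\PP))/PP
    [1,3] PP   >
      [1,2] "gave" : PP/NP
      [2,3] "this" : NP
  [3,4] "built" : S\PP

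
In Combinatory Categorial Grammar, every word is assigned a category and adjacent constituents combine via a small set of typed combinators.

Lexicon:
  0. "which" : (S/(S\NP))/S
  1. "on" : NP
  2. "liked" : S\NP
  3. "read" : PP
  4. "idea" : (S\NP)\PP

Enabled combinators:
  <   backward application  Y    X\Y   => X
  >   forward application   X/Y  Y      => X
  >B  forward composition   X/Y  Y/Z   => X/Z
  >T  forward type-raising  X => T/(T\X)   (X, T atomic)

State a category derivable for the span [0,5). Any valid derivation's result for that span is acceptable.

[0,5] S   >
  [0,3] S/(S\NP)   >
    [0,1] "which" : (S/(S\NP))/S
    [1,3] S   >
      [1,2] S/(S\NP)   >T
        [1,2] "on" : NP
      [2,3] "liked" : S\NP
  [3,5] S\NP   <
    [3,4] "read" : PP
    [4,5] "idea" : (S\NP)\PP

S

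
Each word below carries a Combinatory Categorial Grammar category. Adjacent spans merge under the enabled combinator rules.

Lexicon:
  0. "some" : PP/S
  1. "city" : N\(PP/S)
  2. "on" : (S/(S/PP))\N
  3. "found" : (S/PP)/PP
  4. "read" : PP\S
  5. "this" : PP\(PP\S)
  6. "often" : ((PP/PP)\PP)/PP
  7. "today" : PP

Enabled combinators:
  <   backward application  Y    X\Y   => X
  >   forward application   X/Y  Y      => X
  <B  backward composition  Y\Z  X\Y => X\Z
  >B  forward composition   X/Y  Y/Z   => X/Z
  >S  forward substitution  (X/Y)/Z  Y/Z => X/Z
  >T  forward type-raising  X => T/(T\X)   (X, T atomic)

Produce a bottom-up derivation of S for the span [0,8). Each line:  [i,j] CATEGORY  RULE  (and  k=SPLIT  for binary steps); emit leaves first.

[0,1] PP/S  lex  "some"
[1,2] N\(PP/S)  lex  "city"
[0,2] N  <  k=1
[2,3] (S/(S/PP))\N  lex  "on"
[0,3] S/(S/PP)  <  k=2
[3,4] (S/PP)/PP  lex  "found"
[4,5] PP\S  lex  "read"
[5,6] PP\(PP\S)  lex  "this"
[4,6] PP  <  k=5
[6,7] ((PP/PP)\PP)/PP  lex  "often"
[7,8] PP  lex  "today"
[6,8] (PP/PP)\PP  >  k=7
[4,8] PP/PP  <  k=6
[3,8] S/PP  >S  k=4
[0,8] S  >  k=3

[0,8] S   >
  [0,3] S/(S/PP)   <
    [0,2] N   <
      [0,1] "some" : PP/S
      [1,2] "city" : N\(PP/S)
    [2,3] "on" : (S/(S/PP))\N
  [3,8] S/PP   >S
    [3,4] "found" : (S/PP)/PP
    [4,8] PP/PP   <
      [4,6] PP   <
        [4,5] "read" : PP\S
        [5,6] "this" : PP\(PP\S)
      [6,8] (PP/PP)\PP   >
        [6,7] "often" : ((PP/PP)\PP)/PP
        [7,8] "today" : PP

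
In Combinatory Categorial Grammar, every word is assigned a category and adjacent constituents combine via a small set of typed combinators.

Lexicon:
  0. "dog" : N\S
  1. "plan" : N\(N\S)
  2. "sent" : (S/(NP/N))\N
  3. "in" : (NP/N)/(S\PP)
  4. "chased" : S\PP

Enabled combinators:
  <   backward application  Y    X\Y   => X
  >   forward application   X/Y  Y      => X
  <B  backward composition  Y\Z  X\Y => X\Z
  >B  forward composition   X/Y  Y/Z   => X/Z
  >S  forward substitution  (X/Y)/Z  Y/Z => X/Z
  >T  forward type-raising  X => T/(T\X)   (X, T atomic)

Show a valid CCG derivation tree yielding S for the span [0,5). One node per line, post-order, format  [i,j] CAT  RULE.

[0,5] S   >
  [0,3] S/(NP/N)   <
    [0,2] N   <
      [0,1] "dog" : N\S
      [1,2] "plan" : N\(N\S)
    [2,3] "sent" : (S/(NP/N))\N
  [3,5] NP/N   >
    [3,4] "in" : (NP/N)/(S\PP)
    [4,5] "chased" : S\PP

[0,1] N\S  lex  "dog"
[1,2] N\(N\S)  lex  "plan"
[0,2] N  <  k=1
[2,3] (S/(NP/N))\N  lex  "sent"
[0,3] S/(NP/N)  <  k=2
[3,4] (NP/N)/(S\PP)  lex  "in"
[4,5] S\PP  lex  "chased"
[3,5] NP/N  >  k=4
[0,5] S  >  k=3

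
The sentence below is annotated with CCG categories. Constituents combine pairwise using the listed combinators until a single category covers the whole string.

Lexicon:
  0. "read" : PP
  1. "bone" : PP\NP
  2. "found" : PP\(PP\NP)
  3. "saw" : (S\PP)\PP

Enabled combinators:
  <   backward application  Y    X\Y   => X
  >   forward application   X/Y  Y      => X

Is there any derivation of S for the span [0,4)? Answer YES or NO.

[0,4] S   <
  [0,1] "read" : PP
  [1,4] S\PP   <
    [1,3] PP   <
      [1,2] "bone" : PP\NP
      [2,3] "found" : PP\(PP\NP)
    [3,4] "saw" : (S\PP)\PP

YES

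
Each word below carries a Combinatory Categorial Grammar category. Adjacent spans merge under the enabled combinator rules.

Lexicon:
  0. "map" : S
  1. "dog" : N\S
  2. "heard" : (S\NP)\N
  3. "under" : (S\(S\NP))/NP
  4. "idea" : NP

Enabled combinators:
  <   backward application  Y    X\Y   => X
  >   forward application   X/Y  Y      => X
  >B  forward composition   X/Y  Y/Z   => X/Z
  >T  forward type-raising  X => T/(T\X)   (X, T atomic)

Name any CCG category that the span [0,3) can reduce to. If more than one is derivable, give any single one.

[0,5] S   <
  [0,3] S\NP   <
    [0,2] N   >
      [0,1] N/(N\S)   >T
        [0,1] "map" : S
      [1,2] "dog" : N\S
    [2,3] "heard" : (S\NP)\N
  [3,5] S\(S\NP)   >
    [3,4] "under" : (S\(S\NP))/NP
    [4,5] "idea" : NP

S\NP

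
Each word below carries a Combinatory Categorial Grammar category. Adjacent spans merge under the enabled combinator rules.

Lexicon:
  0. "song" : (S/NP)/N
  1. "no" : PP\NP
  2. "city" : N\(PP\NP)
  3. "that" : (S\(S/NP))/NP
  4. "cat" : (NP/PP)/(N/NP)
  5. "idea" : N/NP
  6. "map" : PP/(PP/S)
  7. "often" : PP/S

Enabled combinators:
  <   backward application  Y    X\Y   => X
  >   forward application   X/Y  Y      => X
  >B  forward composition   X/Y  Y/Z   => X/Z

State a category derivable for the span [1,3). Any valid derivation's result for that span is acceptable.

[0,8] S   <
  [0,3] S/NP   >
    [0,1] "song" : (S/NP)/N
    [1,3] N   <
      [1,2] "no" : PP\NP
      [2,3] "city" : N\(PP\NP)
  [3,8] S\(S/NP)   >
    [3,4] "that" : (S\(S/NP))/NP
    [4,8] NP   >
      [4,6] NP/PP   >
        [4,5] "cat" : (NP/PP)/(N/NP)
        [5,6] "idea" : N/NP
      [6,8] PP   >
        [6,7] "map" : PP/(PP/S)
        [7,8] "often" : PP/S

N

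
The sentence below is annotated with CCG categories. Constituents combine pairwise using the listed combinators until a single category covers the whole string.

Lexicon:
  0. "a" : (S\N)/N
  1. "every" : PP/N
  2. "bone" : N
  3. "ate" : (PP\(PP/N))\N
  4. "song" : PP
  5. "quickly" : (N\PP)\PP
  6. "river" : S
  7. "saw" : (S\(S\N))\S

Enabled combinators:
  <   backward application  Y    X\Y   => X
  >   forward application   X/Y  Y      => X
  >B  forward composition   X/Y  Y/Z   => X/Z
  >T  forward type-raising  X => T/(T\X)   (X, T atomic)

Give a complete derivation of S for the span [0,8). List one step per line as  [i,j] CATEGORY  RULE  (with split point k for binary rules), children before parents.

[0,8] S   <
  [0,6] S\N   >
    [0,1] "a" : (S\N)/N
    [1,6] N   <
      [1,4] PP   <
        [1,2] "every" : PP/N
        [2,4] PP\(PP/N)   <
          [2,3] "bone" : N
          [3,4] "ate" : (PP\(PP/N))\N
      [4,6] N\PP   <
        [4,5] "song" : PP
        [5,6] "quickly" : (N\PP)\PP
  [6,8] S\(S\N)   <
    [6,7] "river" : S
    [7,8] "saw" : (S\(S\N))\S

[0,1] (S\N)/N  lex  "a"
[1,2] PP/N  lex  "every"
[2,3] N  lex  "bone"
[3,4] (PP\(PP/N))\N  lex  "ate"
[2,4] PP\(PP/N)  <  k=3
[1,4] PP  <  k=2
[4,5] PP  lex  "song"
[5,6] (N\PP)\PP  lex  "quickly"
[4,6] N\PP  <  k=5
[1,6] N  <  k=4
[0,6] S\N  >  k=1
[6,7] S  lex  "river"
[7,8] (S\(S\N))\S  lex  "saw"
[6,8] S\(S\N)  <  k=7
[0,8] S  <  k=6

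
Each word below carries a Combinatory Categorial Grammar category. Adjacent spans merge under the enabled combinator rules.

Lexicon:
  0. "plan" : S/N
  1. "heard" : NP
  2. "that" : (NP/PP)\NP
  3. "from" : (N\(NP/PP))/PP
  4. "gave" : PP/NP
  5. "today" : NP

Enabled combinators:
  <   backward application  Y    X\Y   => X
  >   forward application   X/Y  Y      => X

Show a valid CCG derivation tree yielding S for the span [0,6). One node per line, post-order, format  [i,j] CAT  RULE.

[0,6] S   >
  [0,1] "plan" : S/N
  [1,6] N   <
    [1,3] NP/PP   <
      [1,2] "heard" : NP
      [2,3] "that" : (NP/PP)\NP
    [3,6] N\(NP/PP)   >
      [3,4] "from" : (N\(NP/PP))/PP
      [4,6] PP   >
        [4,5] "gave" : PP/NP
        [5,6] "today" : NP

[0,1] S/N  lex  "plan"
[1,2] NP  lex  "heard"
[2,3] (NP/PP)\NP  lex  "that"
[1,3] NP/PP  <  k=2
[3,4] (N\(NP/PP))/PP  lex  "from"
[4,5] PP/NP  lex  "gave"
[5,6] NP  lex  "today"
[4,6] PP  >  k=5
[3,6] N\(NP/PP)  >  k=4
[1,6] N  <  k=3
[0,6] S  >  k=1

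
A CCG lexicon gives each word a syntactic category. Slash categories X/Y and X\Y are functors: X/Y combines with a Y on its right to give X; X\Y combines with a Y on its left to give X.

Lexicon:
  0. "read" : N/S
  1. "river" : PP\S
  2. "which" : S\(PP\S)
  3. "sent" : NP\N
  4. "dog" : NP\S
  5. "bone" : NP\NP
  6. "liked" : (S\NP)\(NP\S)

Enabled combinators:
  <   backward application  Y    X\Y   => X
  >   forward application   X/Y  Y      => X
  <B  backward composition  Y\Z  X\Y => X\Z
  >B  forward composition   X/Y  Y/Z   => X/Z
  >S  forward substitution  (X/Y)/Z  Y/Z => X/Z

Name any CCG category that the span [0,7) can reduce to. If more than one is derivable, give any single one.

S

[0,7] S   <
  [0,4] NP   <
    [0,3] N   >
      [0,1] "read" : N/S
      [1,3] S   <
        [1,2] "river" : PP\S
        [2,3] "which" : S\(PP\S)
    [3,4] "sent" : NP\N
  [4,7] S\NP   <
    [4,6] NP\S   <B
      [4,5] "dog" : NP\S
      [5,6] "bone" : NP\NP
    [6,7] "liked" : (S\NP)\(NP\S)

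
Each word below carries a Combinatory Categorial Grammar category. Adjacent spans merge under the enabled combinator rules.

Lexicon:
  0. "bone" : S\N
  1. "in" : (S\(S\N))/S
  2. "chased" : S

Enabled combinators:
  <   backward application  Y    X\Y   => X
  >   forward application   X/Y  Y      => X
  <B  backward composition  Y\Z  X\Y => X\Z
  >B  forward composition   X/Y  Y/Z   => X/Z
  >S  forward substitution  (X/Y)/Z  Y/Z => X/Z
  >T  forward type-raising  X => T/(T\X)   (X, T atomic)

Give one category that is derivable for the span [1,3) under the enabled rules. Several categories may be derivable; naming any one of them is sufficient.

[0,3] S   <
  [0,1] "bone" : S\N
  [1,3] S\(S\N)   >
    [1,2] "in" : (S\(S\N))/S
    [2,3] "chased" : S

S\(S\N)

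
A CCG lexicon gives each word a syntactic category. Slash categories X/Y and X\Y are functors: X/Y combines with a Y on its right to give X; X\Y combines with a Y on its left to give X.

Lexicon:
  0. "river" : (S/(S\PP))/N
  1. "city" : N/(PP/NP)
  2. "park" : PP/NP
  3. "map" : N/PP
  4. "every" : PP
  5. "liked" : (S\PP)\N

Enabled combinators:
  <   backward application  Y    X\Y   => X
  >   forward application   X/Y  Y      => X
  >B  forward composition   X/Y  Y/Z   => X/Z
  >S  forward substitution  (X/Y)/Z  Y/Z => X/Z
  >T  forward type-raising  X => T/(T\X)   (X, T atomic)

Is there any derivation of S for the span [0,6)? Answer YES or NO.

[0,6] S   >
  [0,3] S/(S\PP)   >
    [0,1] "river" : (S/(S\PP))/N
    [1,3] N   >
      [1,2] "city" : N/(PP/NP)
      [2,3] "park" : PP/NP
  [3,6] S\PP   <
    [3,5] N   >
      [3,4] "map" : N/PP
      [4,5] "every" : PP
    [5,6] "liked" : (S\PP)\N

YES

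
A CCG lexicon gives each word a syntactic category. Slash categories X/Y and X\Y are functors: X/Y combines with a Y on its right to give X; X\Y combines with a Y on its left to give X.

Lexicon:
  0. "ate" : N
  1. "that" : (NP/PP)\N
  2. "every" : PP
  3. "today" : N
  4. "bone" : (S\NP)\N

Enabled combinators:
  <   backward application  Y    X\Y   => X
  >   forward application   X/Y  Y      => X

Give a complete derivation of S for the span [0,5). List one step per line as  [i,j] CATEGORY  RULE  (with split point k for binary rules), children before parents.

[0,1] N  lex  "ate"
[1,2] (NP/PP)\N  lex  "that"
[0,2] NP/PP  <  k=1
[2,3] PP  lex  "every"
[0,3] NP  >  k=2
[3,4] N  lex  "today"
[4,5] (S\NP)\N  lex  "bone"
[3,5] S\NP  <  k=4
[0,5] S  <  k=3

[0,5] S   <
  [0,3] NP   >
    [0,2] NP/PP   <
      [0,1] "ate" : N
      [1,2] "that" : (NP/PP)\N
    [2,3] "every" : PP
  [3,5] S\NP   <
    [3,4] "today" : N
    [4,5] "bone" : (S\NP)\N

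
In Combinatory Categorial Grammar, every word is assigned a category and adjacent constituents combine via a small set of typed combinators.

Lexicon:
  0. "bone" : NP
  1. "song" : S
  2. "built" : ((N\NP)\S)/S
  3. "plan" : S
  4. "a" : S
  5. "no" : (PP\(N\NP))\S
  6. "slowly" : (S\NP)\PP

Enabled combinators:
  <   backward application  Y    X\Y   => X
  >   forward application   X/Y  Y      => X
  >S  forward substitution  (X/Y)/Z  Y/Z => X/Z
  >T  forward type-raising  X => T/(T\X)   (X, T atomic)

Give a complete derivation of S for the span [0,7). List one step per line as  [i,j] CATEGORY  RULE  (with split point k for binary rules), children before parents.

[0,7] S   >
  [0,1] S/(S\NP)   >T
    [0,1] "bone" : NP
  [1,7] S\NP   <
    [1,6] PP   <
      [1,4] N\NP   <
        [1,2] "song" : S
        [2,4] (N\NP)\S   >
          [2,3] "built" : ((N\NP)\S)/S
          [3,4] "plan" : S
      [4,6] PP\(N\NP)   <
        [4,5] "a" : S
        [5,6] "no" : (PP\(N\NP))\S
    [6,7] "slowly" : (S\NP)\PP

[0,1] NP  lex  "bone"
[0,1] S/(S\NP)  >T
[1,2] S  lex  "song"
[2,3] ((N\NP)\S)/S  lex  "built"
[3,4] S  lex  "plan"
[2,4] (N\NP)\S  >  k=3
[1,4] N\NP  <  k=2
[4,5] S  lex  "a"
[5,6] (PP\(N\NP))\S  lex  "no"
[4,6] PP\(N\NP)  <  k=5
[1,6] PP  <  k=4
[6,7] (S\NP)\PP  lex  "slowly"
[1,7] S\NP  <  k=6
[0,7] S  >  k=1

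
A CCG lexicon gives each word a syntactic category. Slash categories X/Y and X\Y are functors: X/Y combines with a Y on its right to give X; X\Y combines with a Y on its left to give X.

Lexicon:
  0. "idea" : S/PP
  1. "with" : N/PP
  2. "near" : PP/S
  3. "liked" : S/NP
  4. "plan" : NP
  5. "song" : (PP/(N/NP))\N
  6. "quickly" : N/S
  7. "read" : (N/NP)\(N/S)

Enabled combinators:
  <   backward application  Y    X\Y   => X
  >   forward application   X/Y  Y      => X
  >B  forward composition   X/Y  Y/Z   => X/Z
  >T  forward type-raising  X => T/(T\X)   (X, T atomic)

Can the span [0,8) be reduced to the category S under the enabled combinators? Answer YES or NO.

[0,8] S   >
  [0,1] "idea" : S/PP
  [1,8] PP   >
    [1,6] PP/(N/NP)   <
      [1,5] N   >
        [1,4] N/NP   >B
          [1,2] "with" : N/PP
          [2,4] PP/NP   >B
            [2,3] "near" : PP/S
            [3,4] "liked" : S/NP
        [4,5] "plan" : NP
      [5,6] "song" : (PP/(N/NP))\N
    [6,8] N/NP   <
      [6,7] "quickly" : N/S
      [7,8] "read" : (N/NP)\(N/S)

YES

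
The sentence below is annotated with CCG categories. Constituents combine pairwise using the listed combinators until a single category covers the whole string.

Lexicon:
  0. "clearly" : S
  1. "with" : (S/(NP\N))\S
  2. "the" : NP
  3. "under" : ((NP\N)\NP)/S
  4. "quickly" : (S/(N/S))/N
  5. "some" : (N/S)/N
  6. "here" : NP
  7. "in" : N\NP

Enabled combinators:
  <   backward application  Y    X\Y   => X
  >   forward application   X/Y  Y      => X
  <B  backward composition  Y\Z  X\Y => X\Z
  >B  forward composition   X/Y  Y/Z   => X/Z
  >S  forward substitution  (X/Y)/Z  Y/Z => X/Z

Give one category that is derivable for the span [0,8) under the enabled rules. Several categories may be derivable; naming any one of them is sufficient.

S

[0,8] S   >
  [0,2] S/(NP\N)   <
    [0,1] "clearly" : S
    [1,2] "with" : (S/(NP\N))\S
  [2,8] NP\N   <
    [2,3] "the" : NP
    [3,8] (NP\N)\NP   >
      [3,4] "under" : ((NP\N)\NP)/S
      [4,8] S   >
        [4,6] S/N   >S
          [4,5] "quickly" : (S/(N/S))/N
          [5,6] "some" : (N/S)/N
        [6,8] N   <
          [6,7] "here" : NP
          [7,8] "in" : N\NP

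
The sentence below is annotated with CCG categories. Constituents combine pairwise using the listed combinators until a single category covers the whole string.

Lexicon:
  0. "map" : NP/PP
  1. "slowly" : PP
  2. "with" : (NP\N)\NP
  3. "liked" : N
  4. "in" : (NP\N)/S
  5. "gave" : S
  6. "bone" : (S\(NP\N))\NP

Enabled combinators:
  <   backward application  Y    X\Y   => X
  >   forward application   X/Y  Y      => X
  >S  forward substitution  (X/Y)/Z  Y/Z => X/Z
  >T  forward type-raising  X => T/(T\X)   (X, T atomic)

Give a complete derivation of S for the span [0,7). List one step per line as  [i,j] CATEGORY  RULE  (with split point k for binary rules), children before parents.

[0,1] NP/PP  lex  "map"
[1,2] PP  lex  "slowly"
[0,2] NP  >  k=1
[2,3] (NP\N)\NP  lex  "with"
[0,3] NP\N  <  k=2
[3,4] N  lex  "liked"
[4,5] (NP\N)/S  lex  "in"
[5,6] S  lex  "gave"
[4,6] NP\N  >  k=5
[3,6] NP  <  k=4
[6,7] (S\(NP\N))\NP  lex  "bone"
[3,7] S\(NP\N)  <  k=6
[0,7] S  <  k=3

[0,7] S   <
  [0,3] NP\N   <
    [0,2] NP   >
      [0,1] "map" : NP/PP
      [1,2] "slowly" : PP
    [2,3] "with" : (NP\N)\NP
  [3,7] S\(NP\N)   <
    [3,6] NP   <
      [3,4] "liked" : N
      [4,6] NP\N   >
        [4,5] "in" : (NP\N)/S
        [5,6] "gave" : S
    [6,7] "bone" : (S\(NP\N))\NP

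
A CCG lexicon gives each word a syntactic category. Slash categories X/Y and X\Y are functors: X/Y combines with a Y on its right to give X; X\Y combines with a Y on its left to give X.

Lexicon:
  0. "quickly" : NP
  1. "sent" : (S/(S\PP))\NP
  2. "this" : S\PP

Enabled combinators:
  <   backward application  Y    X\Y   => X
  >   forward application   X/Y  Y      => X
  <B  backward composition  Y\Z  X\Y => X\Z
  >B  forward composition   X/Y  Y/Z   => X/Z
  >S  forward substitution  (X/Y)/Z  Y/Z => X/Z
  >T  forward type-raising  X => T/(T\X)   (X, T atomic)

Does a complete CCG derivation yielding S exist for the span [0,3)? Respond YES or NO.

[0,3] S   >
  [0,2] S/(S\PP)   <
    [0,1] "quickly" : NP
    [1,2] "sent" : (S/(S\PP))\NP
  [2,3] "this" : S\PP

YES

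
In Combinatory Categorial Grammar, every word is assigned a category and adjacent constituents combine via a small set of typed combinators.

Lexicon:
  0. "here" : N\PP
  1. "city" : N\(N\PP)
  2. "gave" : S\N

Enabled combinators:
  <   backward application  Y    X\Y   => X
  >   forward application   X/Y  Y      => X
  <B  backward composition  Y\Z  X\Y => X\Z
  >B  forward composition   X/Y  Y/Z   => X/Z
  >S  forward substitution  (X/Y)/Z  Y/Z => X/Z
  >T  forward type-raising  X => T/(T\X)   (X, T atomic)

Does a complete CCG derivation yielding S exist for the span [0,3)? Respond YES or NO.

[0,3] S   <
  [0,2] N   <
    [0,1] "here" : N\PP
    [1,2] "city" : N\(N\PP)
  [2,3] "gave" : S\N

YES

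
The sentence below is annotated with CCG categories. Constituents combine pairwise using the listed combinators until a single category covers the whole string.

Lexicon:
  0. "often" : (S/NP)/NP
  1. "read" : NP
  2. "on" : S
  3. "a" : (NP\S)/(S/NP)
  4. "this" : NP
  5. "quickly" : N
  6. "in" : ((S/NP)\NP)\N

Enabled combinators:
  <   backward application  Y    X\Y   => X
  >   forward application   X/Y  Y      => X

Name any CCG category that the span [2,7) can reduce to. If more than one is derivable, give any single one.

[0,7] S   >
  [0,2] S/NP   >
    [0,1] "often" : (S/NP)/NP
    [1,2] "read" : NP
  [2,7] NP   <
    [2,3] "on" : S
    [3,7] NP\S   >
      [3,4] "a" : (NP\S)/(S/NP)
      [4,7] S/NP   <
        [4,5] "this" : NP
        [5,7] (S/NP)\NP   <
          [5,6] "quickly" : N
          [6,7] "in" : ((S/NP)\NP)\N

NP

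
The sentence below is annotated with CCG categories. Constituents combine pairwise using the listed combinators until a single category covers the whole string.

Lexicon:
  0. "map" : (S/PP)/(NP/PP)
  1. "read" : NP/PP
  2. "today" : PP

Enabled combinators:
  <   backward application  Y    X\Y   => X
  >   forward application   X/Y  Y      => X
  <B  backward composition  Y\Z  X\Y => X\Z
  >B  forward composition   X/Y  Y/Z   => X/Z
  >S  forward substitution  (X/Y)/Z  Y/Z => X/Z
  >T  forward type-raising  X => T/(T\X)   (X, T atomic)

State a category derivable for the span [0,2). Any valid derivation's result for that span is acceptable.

S/PP

[0,3] S   >
  [0,2] S/PP   >
    [0,1] "map" : (S/PP)/(NP/PP)
    [1,2] "read" : NP/PP
  [2,3] "today" : PP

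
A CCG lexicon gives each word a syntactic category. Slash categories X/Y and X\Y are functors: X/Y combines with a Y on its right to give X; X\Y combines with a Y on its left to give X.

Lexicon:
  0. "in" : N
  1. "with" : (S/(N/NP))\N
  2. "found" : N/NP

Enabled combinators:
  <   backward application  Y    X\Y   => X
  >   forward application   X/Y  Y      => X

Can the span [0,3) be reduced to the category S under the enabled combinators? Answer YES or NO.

[0,3] S   >
  [0,2] S/(N/NP)   <
    [0,1] "in" : N
    [1,2] "with" : (S/(N/NP))\N
  [2,3] "found" : N/NP

YES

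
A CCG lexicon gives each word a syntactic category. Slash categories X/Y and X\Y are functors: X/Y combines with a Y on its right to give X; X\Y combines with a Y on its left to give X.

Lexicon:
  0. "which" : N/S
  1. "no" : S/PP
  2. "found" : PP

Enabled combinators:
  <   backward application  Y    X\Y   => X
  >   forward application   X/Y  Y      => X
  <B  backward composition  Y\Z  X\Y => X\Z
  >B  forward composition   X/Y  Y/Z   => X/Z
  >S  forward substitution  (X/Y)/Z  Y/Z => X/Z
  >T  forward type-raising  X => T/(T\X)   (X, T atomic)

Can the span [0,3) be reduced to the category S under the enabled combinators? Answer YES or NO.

NO

N/S S/PP PP
CKY chart[0,3] = {N, N/(N\N), N/(PP\PP), N/(S\S), NP/(NP\N), PP/(PP\N), S/(S\N)}; S ∉ chart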